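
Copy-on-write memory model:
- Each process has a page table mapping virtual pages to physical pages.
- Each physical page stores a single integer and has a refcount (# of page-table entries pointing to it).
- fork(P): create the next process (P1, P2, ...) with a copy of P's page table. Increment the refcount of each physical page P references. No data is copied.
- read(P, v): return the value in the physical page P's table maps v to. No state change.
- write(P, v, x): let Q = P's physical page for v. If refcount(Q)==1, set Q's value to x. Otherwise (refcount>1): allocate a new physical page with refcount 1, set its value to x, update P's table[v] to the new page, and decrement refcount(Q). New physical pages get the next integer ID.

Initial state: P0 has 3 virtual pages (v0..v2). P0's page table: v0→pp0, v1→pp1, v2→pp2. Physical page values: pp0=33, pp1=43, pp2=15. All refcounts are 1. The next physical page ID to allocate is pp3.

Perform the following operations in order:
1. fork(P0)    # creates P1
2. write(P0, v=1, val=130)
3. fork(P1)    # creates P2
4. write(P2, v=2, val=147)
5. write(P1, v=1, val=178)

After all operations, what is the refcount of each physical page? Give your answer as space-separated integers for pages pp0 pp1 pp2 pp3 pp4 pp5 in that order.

Answer: 3 1 2 1 1 1

Derivation:
Op 1: fork(P0) -> P1. 3 ppages; refcounts: pp0:2 pp1:2 pp2:2
Op 2: write(P0, v1, 130). refcount(pp1)=2>1 -> COPY to pp3. 4 ppages; refcounts: pp0:2 pp1:1 pp2:2 pp3:1
Op 3: fork(P1) -> P2. 4 ppages; refcounts: pp0:3 pp1:2 pp2:3 pp3:1
Op 4: write(P2, v2, 147). refcount(pp2)=3>1 -> COPY to pp4. 5 ppages; refcounts: pp0:3 pp1:2 pp2:2 pp3:1 pp4:1
Op 5: write(P1, v1, 178). refcount(pp1)=2>1 -> COPY to pp5. 6 ppages; refcounts: pp0:3 pp1:1 pp2:2 pp3:1 pp4:1 pp5:1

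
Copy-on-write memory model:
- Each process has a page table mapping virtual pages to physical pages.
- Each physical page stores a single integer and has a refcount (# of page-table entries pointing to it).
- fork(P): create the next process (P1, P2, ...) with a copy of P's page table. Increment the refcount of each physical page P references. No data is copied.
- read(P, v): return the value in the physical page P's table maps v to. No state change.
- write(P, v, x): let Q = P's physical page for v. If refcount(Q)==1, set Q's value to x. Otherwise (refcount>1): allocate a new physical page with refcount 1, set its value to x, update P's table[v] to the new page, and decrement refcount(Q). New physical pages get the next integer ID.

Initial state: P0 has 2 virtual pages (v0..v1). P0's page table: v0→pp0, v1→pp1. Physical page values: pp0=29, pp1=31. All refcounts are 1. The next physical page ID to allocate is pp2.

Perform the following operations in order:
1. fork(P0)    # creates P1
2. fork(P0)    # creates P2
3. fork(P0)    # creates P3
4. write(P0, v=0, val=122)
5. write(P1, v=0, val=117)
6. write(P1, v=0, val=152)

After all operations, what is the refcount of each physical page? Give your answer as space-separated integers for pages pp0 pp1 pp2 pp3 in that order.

Answer: 2 4 1 1

Derivation:
Op 1: fork(P0) -> P1. 2 ppages; refcounts: pp0:2 pp1:2
Op 2: fork(P0) -> P2. 2 ppages; refcounts: pp0:3 pp1:3
Op 3: fork(P0) -> P3. 2 ppages; refcounts: pp0:4 pp1:4
Op 4: write(P0, v0, 122). refcount(pp0)=4>1 -> COPY to pp2. 3 ppages; refcounts: pp0:3 pp1:4 pp2:1
Op 5: write(P1, v0, 117). refcount(pp0)=3>1 -> COPY to pp3. 4 ppages; refcounts: pp0:2 pp1:4 pp2:1 pp3:1
Op 6: write(P1, v0, 152). refcount(pp3)=1 -> write in place. 4 ppages; refcounts: pp0:2 pp1:4 pp2:1 pp3:1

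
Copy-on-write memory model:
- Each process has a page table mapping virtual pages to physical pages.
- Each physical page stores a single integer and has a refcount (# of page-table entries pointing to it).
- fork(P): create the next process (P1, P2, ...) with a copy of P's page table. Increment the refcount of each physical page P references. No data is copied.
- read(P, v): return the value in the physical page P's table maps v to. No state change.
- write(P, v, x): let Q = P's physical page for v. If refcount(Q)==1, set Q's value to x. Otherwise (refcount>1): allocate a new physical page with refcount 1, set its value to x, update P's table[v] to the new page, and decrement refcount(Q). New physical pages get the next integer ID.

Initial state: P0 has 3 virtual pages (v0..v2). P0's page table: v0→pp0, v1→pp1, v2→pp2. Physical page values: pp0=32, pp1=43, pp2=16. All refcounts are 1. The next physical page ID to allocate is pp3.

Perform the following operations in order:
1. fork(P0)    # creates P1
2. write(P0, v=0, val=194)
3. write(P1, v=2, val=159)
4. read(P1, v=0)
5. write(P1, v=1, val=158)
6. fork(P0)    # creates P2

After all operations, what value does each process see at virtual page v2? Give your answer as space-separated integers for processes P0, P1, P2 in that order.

Answer: 16 159 16

Derivation:
Op 1: fork(P0) -> P1. 3 ppages; refcounts: pp0:2 pp1:2 pp2:2
Op 2: write(P0, v0, 194). refcount(pp0)=2>1 -> COPY to pp3. 4 ppages; refcounts: pp0:1 pp1:2 pp2:2 pp3:1
Op 3: write(P1, v2, 159). refcount(pp2)=2>1 -> COPY to pp4. 5 ppages; refcounts: pp0:1 pp1:2 pp2:1 pp3:1 pp4:1
Op 4: read(P1, v0) -> 32. No state change.
Op 5: write(P1, v1, 158). refcount(pp1)=2>1 -> COPY to pp5. 6 ppages; refcounts: pp0:1 pp1:1 pp2:1 pp3:1 pp4:1 pp5:1
Op 6: fork(P0) -> P2. 6 ppages; refcounts: pp0:1 pp1:2 pp2:2 pp3:2 pp4:1 pp5:1
P0: v2 -> pp2 = 16
P1: v2 -> pp4 = 159
P2: v2 -> pp2 = 16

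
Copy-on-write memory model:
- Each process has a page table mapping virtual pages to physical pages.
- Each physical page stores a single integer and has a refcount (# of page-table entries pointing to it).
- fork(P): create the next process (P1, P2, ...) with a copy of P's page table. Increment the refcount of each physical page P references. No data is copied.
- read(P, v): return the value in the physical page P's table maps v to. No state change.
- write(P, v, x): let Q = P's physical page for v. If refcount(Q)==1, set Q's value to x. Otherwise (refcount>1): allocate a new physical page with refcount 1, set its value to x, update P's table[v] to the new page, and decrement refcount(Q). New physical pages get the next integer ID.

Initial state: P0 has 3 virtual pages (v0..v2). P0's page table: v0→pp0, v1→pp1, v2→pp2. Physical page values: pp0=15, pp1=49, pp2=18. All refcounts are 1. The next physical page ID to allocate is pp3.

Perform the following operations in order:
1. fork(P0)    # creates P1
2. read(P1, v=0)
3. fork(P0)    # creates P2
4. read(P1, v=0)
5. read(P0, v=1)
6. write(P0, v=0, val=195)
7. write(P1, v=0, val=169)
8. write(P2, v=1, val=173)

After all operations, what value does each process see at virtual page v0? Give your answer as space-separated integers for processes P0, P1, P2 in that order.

Op 1: fork(P0) -> P1. 3 ppages; refcounts: pp0:2 pp1:2 pp2:2
Op 2: read(P1, v0) -> 15. No state change.
Op 3: fork(P0) -> P2. 3 ppages; refcounts: pp0:3 pp1:3 pp2:3
Op 4: read(P1, v0) -> 15. No state change.
Op 5: read(P0, v1) -> 49. No state change.
Op 6: write(P0, v0, 195). refcount(pp0)=3>1 -> COPY to pp3. 4 ppages; refcounts: pp0:2 pp1:3 pp2:3 pp3:1
Op 7: write(P1, v0, 169). refcount(pp0)=2>1 -> COPY to pp4. 5 ppages; refcounts: pp0:1 pp1:3 pp2:3 pp3:1 pp4:1
Op 8: write(P2, v1, 173). refcount(pp1)=3>1 -> COPY to pp5. 6 ppages; refcounts: pp0:1 pp1:2 pp2:3 pp3:1 pp4:1 pp5:1
P0: v0 -> pp3 = 195
P1: v0 -> pp4 = 169
P2: v0 -> pp0 = 15

Answer: 195 169 15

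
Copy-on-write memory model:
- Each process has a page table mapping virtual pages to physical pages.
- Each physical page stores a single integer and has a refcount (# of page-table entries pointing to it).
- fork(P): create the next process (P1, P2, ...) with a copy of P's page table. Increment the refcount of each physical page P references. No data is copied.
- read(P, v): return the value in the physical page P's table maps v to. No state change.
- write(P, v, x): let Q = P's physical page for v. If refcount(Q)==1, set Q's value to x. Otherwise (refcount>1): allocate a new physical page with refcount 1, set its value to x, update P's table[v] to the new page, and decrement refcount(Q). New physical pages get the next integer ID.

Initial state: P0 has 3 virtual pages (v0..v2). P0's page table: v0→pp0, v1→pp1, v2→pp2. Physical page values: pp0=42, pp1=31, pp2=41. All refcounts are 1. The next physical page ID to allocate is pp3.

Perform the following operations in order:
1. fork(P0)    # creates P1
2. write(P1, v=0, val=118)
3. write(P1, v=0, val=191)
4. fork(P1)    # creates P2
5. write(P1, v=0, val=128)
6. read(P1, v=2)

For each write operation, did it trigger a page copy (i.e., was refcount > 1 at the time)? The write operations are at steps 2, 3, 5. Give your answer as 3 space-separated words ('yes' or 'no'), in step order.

Op 1: fork(P0) -> P1. 3 ppages; refcounts: pp0:2 pp1:2 pp2:2
Op 2: write(P1, v0, 118). refcount(pp0)=2>1 -> COPY to pp3. 4 ppages; refcounts: pp0:1 pp1:2 pp2:2 pp3:1
Op 3: write(P1, v0, 191). refcount(pp3)=1 -> write in place. 4 ppages; refcounts: pp0:1 pp1:2 pp2:2 pp3:1
Op 4: fork(P1) -> P2. 4 ppages; refcounts: pp0:1 pp1:3 pp2:3 pp3:2
Op 5: write(P1, v0, 128). refcount(pp3)=2>1 -> COPY to pp4. 5 ppages; refcounts: pp0:1 pp1:3 pp2:3 pp3:1 pp4:1
Op 6: read(P1, v2) -> 41. No state change.

yes no yes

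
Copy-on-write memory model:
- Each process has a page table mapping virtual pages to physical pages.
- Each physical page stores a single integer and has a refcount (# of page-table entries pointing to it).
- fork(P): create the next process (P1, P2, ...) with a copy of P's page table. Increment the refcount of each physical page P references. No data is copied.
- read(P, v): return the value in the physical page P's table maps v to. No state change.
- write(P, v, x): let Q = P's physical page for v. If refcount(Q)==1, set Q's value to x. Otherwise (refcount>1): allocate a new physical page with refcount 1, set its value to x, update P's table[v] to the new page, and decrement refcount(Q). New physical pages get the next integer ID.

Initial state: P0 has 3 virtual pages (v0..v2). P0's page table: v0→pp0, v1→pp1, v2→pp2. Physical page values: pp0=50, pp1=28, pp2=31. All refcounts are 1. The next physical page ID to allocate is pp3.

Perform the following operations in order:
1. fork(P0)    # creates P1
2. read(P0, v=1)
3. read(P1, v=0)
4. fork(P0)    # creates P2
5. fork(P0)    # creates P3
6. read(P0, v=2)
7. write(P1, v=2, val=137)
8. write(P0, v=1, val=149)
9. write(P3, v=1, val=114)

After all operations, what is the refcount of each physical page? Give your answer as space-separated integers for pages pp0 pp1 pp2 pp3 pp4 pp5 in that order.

Answer: 4 2 3 1 1 1

Derivation:
Op 1: fork(P0) -> P1. 3 ppages; refcounts: pp0:2 pp1:2 pp2:2
Op 2: read(P0, v1) -> 28. No state change.
Op 3: read(P1, v0) -> 50. No state change.
Op 4: fork(P0) -> P2. 3 ppages; refcounts: pp0:3 pp1:3 pp2:3
Op 5: fork(P0) -> P3. 3 ppages; refcounts: pp0:4 pp1:4 pp2:4
Op 6: read(P0, v2) -> 31. No state change.
Op 7: write(P1, v2, 137). refcount(pp2)=4>1 -> COPY to pp3. 4 ppages; refcounts: pp0:4 pp1:4 pp2:3 pp3:1
Op 8: write(P0, v1, 149). refcount(pp1)=4>1 -> COPY to pp4. 5 ppages; refcounts: pp0:4 pp1:3 pp2:3 pp3:1 pp4:1
Op 9: write(P3, v1, 114). refcount(pp1)=3>1 -> COPY to pp5. 6 ppages; refcounts: pp0:4 pp1:2 pp2:3 pp3:1 pp4:1 pp5:1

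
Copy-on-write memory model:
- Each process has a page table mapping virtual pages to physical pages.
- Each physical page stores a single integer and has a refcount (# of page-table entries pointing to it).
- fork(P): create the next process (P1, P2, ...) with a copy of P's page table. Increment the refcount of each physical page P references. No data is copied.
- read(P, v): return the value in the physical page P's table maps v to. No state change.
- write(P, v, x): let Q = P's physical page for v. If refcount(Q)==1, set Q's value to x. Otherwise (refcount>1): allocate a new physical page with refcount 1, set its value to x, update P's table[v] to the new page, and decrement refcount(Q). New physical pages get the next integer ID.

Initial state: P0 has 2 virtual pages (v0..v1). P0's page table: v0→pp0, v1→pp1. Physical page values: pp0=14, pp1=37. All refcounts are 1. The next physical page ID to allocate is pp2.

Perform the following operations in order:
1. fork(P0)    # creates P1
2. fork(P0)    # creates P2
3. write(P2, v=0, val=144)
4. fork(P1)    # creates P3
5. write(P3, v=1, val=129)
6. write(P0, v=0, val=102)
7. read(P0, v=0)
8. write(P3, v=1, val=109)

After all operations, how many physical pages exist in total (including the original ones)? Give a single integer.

Answer: 5

Derivation:
Op 1: fork(P0) -> P1. 2 ppages; refcounts: pp0:2 pp1:2
Op 2: fork(P0) -> P2. 2 ppages; refcounts: pp0:3 pp1:3
Op 3: write(P2, v0, 144). refcount(pp0)=3>1 -> COPY to pp2. 3 ppages; refcounts: pp0:2 pp1:3 pp2:1
Op 4: fork(P1) -> P3. 3 ppages; refcounts: pp0:3 pp1:4 pp2:1
Op 5: write(P3, v1, 129). refcount(pp1)=4>1 -> COPY to pp3. 4 ppages; refcounts: pp0:3 pp1:3 pp2:1 pp3:1
Op 6: write(P0, v0, 102). refcount(pp0)=3>1 -> COPY to pp4. 5 ppages; refcounts: pp0:2 pp1:3 pp2:1 pp3:1 pp4:1
Op 7: read(P0, v0) -> 102. No state change.
Op 8: write(P3, v1, 109). refcount(pp3)=1 -> write in place. 5 ppages; refcounts: pp0:2 pp1:3 pp2:1 pp3:1 pp4:1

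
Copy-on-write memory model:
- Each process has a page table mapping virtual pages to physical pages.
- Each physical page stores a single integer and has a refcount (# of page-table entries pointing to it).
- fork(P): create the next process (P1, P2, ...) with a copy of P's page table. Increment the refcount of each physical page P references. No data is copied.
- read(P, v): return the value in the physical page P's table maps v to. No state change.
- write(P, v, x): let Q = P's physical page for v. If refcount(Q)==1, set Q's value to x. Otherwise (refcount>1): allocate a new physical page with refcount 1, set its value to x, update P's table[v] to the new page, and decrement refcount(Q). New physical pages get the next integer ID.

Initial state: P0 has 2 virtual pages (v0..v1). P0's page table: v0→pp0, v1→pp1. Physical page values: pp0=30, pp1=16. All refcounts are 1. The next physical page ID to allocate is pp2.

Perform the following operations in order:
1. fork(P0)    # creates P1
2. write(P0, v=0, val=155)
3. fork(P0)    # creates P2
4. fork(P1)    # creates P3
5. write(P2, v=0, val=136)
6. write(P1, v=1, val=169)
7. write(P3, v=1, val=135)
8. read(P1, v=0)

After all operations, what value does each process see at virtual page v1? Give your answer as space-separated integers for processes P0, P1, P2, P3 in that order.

Op 1: fork(P0) -> P1. 2 ppages; refcounts: pp0:2 pp1:2
Op 2: write(P0, v0, 155). refcount(pp0)=2>1 -> COPY to pp2. 3 ppages; refcounts: pp0:1 pp1:2 pp2:1
Op 3: fork(P0) -> P2. 3 ppages; refcounts: pp0:1 pp1:3 pp2:2
Op 4: fork(P1) -> P3. 3 ppages; refcounts: pp0:2 pp1:4 pp2:2
Op 5: write(P2, v0, 136). refcount(pp2)=2>1 -> COPY to pp3. 4 ppages; refcounts: pp0:2 pp1:4 pp2:1 pp3:1
Op 6: write(P1, v1, 169). refcount(pp1)=4>1 -> COPY to pp4. 5 ppages; refcounts: pp0:2 pp1:3 pp2:1 pp3:1 pp4:1
Op 7: write(P3, v1, 135). refcount(pp1)=3>1 -> COPY to pp5. 6 ppages; refcounts: pp0:2 pp1:2 pp2:1 pp3:1 pp4:1 pp5:1
Op 8: read(P1, v0) -> 30. No state change.
P0: v1 -> pp1 = 16
P1: v1 -> pp4 = 169
P2: v1 -> pp1 = 16
P3: v1 -> pp5 = 135

Answer: 16 169 16 135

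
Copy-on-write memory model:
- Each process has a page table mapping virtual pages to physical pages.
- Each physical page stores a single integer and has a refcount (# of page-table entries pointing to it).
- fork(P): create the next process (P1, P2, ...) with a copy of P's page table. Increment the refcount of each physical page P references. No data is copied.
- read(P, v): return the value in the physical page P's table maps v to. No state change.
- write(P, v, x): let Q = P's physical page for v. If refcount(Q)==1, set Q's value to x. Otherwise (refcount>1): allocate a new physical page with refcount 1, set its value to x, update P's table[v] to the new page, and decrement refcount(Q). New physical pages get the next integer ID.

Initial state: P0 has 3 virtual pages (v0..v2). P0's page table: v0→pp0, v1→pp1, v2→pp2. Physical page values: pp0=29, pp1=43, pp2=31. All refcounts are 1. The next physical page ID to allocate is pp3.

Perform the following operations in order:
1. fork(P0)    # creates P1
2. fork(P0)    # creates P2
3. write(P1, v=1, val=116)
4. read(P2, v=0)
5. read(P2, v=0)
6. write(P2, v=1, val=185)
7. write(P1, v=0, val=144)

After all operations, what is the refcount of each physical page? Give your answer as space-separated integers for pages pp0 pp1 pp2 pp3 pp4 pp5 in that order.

Answer: 2 1 3 1 1 1

Derivation:
Op 1: fork(P0) -> P1. 3 ppages; refcounts: pp0:2 pp1:2 pp2:2
Op 2: fork(P0) -> P2. 3 ppages; refcounts: pp0:3 pp1:3 pp2:3
Op 3: write(P1, v1, 116). refcount(pp1)=3>1 -> COPY to pp3. 4 ppages; refcounts: pp0:3 pp1:2 pp2:3 pp3:1
Op 4: read(P2, v0) -> 29. No state change.
Op 5: read(P2, v0) -> 29. No state change.
Op 6: write(P2, v1, 185). refcount(pp1)=2>1 -> COPY to pp4. 5 ppages; refcounts: pp0:3 pp1:1 pp2:3 pp3:1 pp4:1
Op 7: write(P1, v0, 144). refcount(pp0)=3>1 -> COPY to pp5. 6 ppages; refcounts: pp0:2 pp1:1 pp2:3 pp3:1 pp4:1 pp5:1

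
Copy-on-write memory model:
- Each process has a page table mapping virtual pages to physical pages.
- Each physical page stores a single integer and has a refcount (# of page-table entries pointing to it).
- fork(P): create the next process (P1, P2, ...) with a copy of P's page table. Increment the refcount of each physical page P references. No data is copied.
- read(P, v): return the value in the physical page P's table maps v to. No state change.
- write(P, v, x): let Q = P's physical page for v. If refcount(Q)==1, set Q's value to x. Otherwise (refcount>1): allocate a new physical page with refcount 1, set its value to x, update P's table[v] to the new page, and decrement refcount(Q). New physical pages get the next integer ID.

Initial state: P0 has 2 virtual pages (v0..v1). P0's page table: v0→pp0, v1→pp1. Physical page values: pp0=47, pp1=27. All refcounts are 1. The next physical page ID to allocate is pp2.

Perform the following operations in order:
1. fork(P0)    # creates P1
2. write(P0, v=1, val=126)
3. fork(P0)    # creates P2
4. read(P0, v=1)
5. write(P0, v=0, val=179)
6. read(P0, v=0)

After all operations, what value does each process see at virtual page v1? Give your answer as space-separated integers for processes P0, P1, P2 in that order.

Answer: 126 27 126

Derivation:
Op 1: fork(P0) -> P1. 2 ppages; refcounts: pp0:2 pp1:2
Op 2: write(P0, v1, 126). refcount(pp1)=2>1 -> COPY to pp2. 3 ppages; refcounts: pp0:2 pp1:1 pp2:1
Op 3: fork(P0) -> P2. 3 ppages; refcounts: pp0:3 pp1:1 pp2:2
Op 4: read(P0, v1) -> 126. No state change.
Op 5: write(P0, v0, 179). refcount(pp0)=3>1 -> COPY to pp3. 4 ppages; refcounts: pp0:2 pp1:1 pp2:2 pp3:1
Op 6: read(P0, v0) -> 179. No state change.
P0: v1 -> pp2 = 126
P1: v1 -> pp1 = 27
P2: v1 -> pp2 = 126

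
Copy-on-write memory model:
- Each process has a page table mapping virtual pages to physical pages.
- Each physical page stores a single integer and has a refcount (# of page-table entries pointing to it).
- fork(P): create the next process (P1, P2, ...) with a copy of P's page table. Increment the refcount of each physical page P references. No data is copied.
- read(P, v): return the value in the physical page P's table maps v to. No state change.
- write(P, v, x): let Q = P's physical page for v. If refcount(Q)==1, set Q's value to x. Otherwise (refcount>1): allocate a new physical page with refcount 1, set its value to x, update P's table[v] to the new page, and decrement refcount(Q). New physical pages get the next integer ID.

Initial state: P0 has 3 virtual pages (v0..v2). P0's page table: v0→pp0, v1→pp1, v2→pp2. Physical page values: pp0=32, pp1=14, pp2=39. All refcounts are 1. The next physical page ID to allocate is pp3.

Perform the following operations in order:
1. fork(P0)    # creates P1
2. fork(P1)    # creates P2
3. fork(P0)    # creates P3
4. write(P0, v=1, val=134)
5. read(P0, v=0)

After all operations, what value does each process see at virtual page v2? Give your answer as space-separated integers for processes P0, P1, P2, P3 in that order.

Answer: 39 39 39 39

Derivation:
Op 1: fork(P0) -> P1. 3 ppages; refcounts: pp0:2 pp1:2 pp2:2
Op 2: fork(P1) -> P2. 3 ppages; refcounts: pp0:3 pp1:3 pp2:3
Op 3: fork(P0) -> P3. 3 ppages; refcounts: pp0:4 pp1:4 pp2:4
Op 4: write(P0, v1, 134). refcount(pp1)=4>1 -> COPY to pp3. 4 ppages; refcounts: pp0:4 pp1:3 pp2:4 pp3:1
Op 5: read(P0, v0) -> 32. No state change.
P0: v2 -> pp2 = 39
P1: v2 -> pp2 = 39
P2: v2 -> pp2 = 39
P3: v2 -> pp2 = 39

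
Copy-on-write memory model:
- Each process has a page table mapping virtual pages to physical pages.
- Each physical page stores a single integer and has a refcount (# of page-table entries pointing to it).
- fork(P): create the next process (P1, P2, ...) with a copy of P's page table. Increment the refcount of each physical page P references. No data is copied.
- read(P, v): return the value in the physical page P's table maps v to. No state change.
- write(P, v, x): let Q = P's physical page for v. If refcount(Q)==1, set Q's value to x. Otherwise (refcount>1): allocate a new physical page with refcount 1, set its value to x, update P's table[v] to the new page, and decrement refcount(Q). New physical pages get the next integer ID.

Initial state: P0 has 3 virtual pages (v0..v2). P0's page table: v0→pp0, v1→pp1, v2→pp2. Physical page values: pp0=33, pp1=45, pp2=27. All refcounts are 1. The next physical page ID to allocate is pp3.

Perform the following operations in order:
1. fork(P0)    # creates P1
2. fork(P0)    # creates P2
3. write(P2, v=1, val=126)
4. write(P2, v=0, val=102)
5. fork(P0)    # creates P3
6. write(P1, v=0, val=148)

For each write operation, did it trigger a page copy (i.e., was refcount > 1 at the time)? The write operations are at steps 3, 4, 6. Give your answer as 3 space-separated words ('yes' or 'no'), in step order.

Op 1: fork(P0) -> P1. 3 ppages; refcounts: pp0:2 pp1:2 pp2:2
Op 2: fork(P0) -> P2. 3 ppages; refcounts: pp0:3 pp1:3 pp2:3
Op 3: write(P2, v1, 126). refcount(pp1)=3>1 -> COPY to pp3. 4 ppages; refcounts: pp0:3 pp1:2 pp2:3 pp3:1
Op 4: write(P2, v0, 102). refcount(pp0)=3>1 -> COPY to pp4. 5 ppages; refcounts: pp0:2 pp1:2 pp2:3 pp3:1 pp4:1
Op 5: fork(P0) -> P3. 5 ppages; refcounts: pp0:3 pp1:3 pp2:4 pp3:1 pp4:1
Op 6: write(P1, v0, 148). refcount(pp0)=3>1 -> COPY to pp5. 6 ppages; refcounts: pp0:2 pp1:3 pp2:4 pp3:1 pp4:1 pp5:1

yes yes yes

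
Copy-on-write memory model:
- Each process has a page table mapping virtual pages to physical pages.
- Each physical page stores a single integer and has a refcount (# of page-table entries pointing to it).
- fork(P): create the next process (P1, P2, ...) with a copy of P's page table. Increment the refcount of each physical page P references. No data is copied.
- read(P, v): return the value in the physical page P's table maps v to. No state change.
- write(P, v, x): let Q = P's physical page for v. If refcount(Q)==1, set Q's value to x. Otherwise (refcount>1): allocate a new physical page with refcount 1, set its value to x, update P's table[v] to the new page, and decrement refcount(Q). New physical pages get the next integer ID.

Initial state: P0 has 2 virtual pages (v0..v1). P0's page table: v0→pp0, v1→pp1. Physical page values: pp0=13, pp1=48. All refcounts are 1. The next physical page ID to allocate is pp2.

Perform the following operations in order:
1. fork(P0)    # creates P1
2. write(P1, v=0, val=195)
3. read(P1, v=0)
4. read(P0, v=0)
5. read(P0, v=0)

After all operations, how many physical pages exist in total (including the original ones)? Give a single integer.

Op 1: fork(P0) -> P1. 2 ppages; refcounts: pp0:2 pp1:2
Op 2: write(P1, v0, 195). refcount(pp0)=2>1 -> COPY to pp2. 3 ppages; refcounts: pp0:1 pp1:2 pp2:1
Op 3: read(P1, v0) -> 195. No state change.
Op 4: read(P0, v0) -> 13. No state change.
Op 5: read(P0, v0) -> 13. No state change.

Answer: 3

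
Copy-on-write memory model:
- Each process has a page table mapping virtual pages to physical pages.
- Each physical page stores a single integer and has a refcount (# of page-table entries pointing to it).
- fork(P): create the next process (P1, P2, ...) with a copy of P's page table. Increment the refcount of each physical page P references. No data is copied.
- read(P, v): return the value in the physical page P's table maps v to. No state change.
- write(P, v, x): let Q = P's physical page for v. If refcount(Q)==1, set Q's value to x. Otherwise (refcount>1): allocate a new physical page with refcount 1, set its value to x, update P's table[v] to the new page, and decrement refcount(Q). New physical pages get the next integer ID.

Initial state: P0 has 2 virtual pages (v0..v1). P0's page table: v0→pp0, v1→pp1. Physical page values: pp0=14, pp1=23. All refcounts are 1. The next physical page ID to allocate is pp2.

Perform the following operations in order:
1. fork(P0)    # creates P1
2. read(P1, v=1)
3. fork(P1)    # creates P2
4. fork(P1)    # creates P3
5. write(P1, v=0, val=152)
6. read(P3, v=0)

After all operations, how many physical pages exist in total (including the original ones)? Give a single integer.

Answer: 3

Derivation:
Op 1: fork(P0) -> P1. 2 ppages; refcounts: pp0:2 pp1:2
Op 2: read(P1, v1) -> 23. No state change.
Op 3: fork(P1) -> P2. 2 ppages; refcounts: pp0:3 pp1:3
Op 4: fork(P1) -> P3. 2 ppages; refcounts: pp0:4 pp1:4
Op 5: write(P1, v0, 152). refcount(pp0)=4>1 -> COPY to pp2. 3 ppages; refcounts: pp0:3 pp1:4 pp2:1
Op 6: read(P3, v0) -> 14. No state change.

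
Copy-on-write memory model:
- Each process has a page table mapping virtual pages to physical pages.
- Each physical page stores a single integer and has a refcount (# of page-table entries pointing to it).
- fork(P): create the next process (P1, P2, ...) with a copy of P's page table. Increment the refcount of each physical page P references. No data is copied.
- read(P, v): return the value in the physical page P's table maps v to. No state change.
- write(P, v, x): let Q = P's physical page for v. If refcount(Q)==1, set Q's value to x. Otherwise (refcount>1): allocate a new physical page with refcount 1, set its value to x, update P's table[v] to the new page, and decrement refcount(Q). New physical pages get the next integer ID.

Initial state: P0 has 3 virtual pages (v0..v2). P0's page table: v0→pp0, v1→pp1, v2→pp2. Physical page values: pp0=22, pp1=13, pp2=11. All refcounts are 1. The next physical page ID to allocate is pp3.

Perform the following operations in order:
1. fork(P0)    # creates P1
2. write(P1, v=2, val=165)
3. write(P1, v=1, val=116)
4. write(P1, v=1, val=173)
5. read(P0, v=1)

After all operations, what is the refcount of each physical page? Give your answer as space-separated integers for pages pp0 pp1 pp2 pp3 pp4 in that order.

Op 1: fork(P0) -> P1. 3 ppages; refcounts: pp0:2 pp1:2 pp2:2
Op 2: write(P1, v2, 165). refcount(pp2)=2>1 -> COPY to pp3. 4 ppages; refcounts: pp0:2 pp1:2 pp2:1 pp3:1
Op 3: write(P1, v1, 116). refcount(pp1)=2>1 -> COPY to pp4. 5 ppages; refcounts: pp0:2 pp1:1 pp2:1 pp3:1 pp4:1
Op 4: write(P1, v1, 173). refcount(pp4)=1 -> write in place. 5 ppages; refcounts: pp0:2 pp1:1 pp2:1 pp3:1 pp4:1
Op 5: read(P0, v1) -> 13. No state change.

Answer: 2 1 1 1 1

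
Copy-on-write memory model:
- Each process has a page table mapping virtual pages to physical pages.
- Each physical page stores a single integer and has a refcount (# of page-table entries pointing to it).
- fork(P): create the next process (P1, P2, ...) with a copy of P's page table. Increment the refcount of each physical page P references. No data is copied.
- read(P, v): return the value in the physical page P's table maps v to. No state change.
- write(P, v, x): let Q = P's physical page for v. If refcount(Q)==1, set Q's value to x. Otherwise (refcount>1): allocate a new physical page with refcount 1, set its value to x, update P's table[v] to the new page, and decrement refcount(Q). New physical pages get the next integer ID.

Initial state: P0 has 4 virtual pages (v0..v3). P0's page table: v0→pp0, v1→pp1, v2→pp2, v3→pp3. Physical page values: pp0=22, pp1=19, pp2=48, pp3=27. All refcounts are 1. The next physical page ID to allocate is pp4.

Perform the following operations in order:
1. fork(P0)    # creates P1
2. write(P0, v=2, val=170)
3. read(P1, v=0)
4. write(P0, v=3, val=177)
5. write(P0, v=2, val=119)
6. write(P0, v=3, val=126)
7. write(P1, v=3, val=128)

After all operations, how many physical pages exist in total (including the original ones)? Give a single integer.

Op 1: fork(P0) -> P1. 4 ppages; refcounts: pp0:2 pp1:2 pp2:2 pp3:2
Op 2: write(P0, v2, 170). refcount(pp2)=2>1 -> COPY to pp4. 5 ppages; refcounts: pp0:2 pp1:2 pp2:1 pp3:2 pp4:1
Op 3: read(P1, v0) -> 22. No state change.
Op 4: write(P0, v3, 177). refcount(pp3)=2>1 -> COPY to pp5. 6 ppages; refcounts: pp0:2 pp1:2 pp2:1 pp3:1 pp4:1 pp5:1
Op 5: write(P0, v2, 119). refcount(pp4)=1 -> write in place. 6 ppages; refcounts: pp0:2 pp1:2 pp2:1 pp3:1 pp4:1 pp5:1
Op 6: write(P0, v3, 126). refcount(pp5)=1 -> write in place. 6 ppages; refcounts: pp0:2 pp1:2 pp2:1 pp3:1 pp4:1 pp5:1
Op 7: write(P1, v3, 128). refcount(pp3)=1 -> write in place. 6 ppages; refcounts: pp0:2 pp1:2 pp2:1 pp3:1 pp4:1 pp5:1

Answer: 6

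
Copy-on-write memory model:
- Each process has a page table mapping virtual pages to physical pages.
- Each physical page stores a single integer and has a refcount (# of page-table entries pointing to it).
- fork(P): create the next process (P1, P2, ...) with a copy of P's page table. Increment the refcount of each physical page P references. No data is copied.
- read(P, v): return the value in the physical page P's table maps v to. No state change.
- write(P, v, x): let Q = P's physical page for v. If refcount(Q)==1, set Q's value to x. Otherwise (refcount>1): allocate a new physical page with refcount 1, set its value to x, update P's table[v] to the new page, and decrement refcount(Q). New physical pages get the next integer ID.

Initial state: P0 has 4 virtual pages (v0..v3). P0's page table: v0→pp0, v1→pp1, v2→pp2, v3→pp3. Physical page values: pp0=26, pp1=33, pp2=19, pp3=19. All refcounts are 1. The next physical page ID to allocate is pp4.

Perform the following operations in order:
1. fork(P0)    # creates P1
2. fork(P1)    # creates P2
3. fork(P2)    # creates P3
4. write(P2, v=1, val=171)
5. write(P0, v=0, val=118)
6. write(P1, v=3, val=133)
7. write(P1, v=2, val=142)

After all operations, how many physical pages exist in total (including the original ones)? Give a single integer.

Answer: 8

Derivation:
Op 1: fork(P0) -> P1. 4 ppages; refcounts: pp0:2 pp1:2 pp2:2 pp3:2
Op 2: fork(P1) -> P2. 4 ppages; refcounts: pp0:3 pp1:3 pp2:3 pp3:3
Op 3: fork(P2) -> P3. 4 ppages; refcounts: pp0:4 pp1:4 pp2:4 pp3:4
Op 4: write(P2, v1, 171). refcount(pp1)=4>1 -> COPY to pp4. 5 ppages; refcounts: pp0:4 pp1:3 pp2:4 pp3:4 pp4:1
Op 5: write(P0, v0, 118). refcount(pp0)=4>1 -> COPY to pp5. 6 ppages; refcounts: pp0:3 pp1:3 pp2:4 pp3:4 pp4:1 pp5:1
Op 6: write(P1, v3, 133). refcount(pp3)=4>1 -> COPY to pp6. 7 ppages; refcounts: pp0:3 pp1:3 pp2:4 pp3:3 pp4:1 pp5:1 pp6:1
Op 7: write(P1, v2, 142). refcount(pp2)=4>1 -> COPY to pp7. 8 ppages; refcounts: pp0:3 pp1:3 pp2:3 pp3:3 pp4:1 pp5:1 pp6:1 pp7:1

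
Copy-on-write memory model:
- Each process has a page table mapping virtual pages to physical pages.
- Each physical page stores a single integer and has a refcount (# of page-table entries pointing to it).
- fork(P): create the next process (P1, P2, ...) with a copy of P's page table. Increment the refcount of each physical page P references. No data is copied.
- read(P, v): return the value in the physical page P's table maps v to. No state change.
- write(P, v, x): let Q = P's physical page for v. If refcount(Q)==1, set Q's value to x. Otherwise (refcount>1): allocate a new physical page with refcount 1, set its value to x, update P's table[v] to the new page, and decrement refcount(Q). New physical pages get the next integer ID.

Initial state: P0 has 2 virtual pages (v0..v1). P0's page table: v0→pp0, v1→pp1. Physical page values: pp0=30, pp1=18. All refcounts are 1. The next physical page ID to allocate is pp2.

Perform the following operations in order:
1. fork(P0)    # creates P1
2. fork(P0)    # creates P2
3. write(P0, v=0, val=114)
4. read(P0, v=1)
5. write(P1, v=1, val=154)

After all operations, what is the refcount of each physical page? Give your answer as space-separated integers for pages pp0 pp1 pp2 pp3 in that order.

Op 1: fork(P0) -> P1. 2 ppages; refcounts: pp0:2 pp1:2
Op 2: fork(P0) -> P2. 2 ppages; refcounts: pp0:3 pp1:3
Op 3: write(P0, v0, 114). refcount(pp0)=3>1 -> COPY to pp2. 3 ppages; refcounts: pp0:2 pp1:3 pp2:1
Op 4: read(P0, v1) -> 18. No state change.
Op 5: write(P1, v1, 154). refcount(pp1)=3>1 -> COPY to pp3. 4 ppages; refcounts: pp0:2 pp1:2 pp2:1 pp3:1

Answer: 2 2 1 1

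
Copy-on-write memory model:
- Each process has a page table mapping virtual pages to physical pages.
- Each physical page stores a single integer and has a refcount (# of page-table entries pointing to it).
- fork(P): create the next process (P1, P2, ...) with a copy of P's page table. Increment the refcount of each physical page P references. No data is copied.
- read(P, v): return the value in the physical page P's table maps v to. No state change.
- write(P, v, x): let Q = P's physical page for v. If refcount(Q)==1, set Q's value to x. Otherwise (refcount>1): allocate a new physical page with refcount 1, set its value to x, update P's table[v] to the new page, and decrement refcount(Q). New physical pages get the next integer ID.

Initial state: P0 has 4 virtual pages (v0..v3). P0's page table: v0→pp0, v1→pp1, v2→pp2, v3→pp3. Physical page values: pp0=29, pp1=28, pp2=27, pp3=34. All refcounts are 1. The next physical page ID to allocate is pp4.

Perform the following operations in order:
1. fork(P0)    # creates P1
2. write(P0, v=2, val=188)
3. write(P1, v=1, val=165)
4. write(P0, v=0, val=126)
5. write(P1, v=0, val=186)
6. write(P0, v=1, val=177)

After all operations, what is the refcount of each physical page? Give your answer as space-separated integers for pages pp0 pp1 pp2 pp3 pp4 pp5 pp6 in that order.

Answer: 1 1 1 2 1 1 1

Derivation:
Op 1: fork(P0) -> P1. 4 ppages; refcounts: pp0:2 pp1:2 pp2:2 pp3:2
Op 2: write(P0, v2, 188). refcount(pp2)=2>1 -> COPY to pp4. 5 ppages; refcounts: pp0:2 pp1:2 pp2:1 pp3:2 pp4:1
Op 3: write(P1, v1, 165). refcount(pp1)=2>1 -> COPY to pp5. 6 ppages; refcounts: pp0:2 pp1:1 pp2:1 pp3:2 pp4:1 pp5:1
Op 4: write(P0, v0, 126). refcount(pp0)=2>1 -> COPY to pp6. 7 ppages; refcounts: pp0:1 pp1:1 pp2:1 pp3:2 pp4:1 pp5:1 pp6:1
Op 5: write(P1, v0, 186). refcount(pp0)=1 -> write in place. 7 ppages; refcounts: pp0:1 pp1:1 pp2:1 pp3:2 pp4:1 pp5:1 pp6:1
Op 6: write(P0, v1, 177). refcount(pp1)=1 -> write in place. 7 ppages; refcounts: pp0:1 pp1:1 pp2:1 pp3:2 pp4:1 pp5:1 pp6:1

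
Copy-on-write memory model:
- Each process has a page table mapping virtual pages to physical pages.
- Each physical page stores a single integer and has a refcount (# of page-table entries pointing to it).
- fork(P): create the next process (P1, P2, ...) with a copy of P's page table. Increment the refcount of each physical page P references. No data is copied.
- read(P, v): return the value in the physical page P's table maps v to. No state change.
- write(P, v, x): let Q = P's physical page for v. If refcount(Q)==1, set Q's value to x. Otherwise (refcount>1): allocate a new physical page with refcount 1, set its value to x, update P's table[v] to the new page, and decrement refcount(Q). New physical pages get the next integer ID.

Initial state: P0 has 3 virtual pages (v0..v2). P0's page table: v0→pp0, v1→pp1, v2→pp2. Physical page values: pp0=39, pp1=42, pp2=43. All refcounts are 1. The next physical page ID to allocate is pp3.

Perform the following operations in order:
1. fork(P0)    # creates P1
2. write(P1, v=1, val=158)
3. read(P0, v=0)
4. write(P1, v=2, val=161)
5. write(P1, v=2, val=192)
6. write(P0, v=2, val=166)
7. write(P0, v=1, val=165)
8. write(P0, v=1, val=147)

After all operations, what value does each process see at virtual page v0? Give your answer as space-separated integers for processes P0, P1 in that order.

Answer: 39 39

Derivation:
Op 1: fork(P0) -> P1. 3 ppages; refcounts: pp0:2 pp1:2 pp2:2
Op 2: write(P1, v1, 158). refcount(pp1)=2>1 -> COPY to pp3. 4 ppages; refcounts: pp0:2 pp1:1 pp2:2 pp3:1
Op 3: read(P0, v0) -> 39. No state change.
Op 4: write(P1, v2, 161). refcount(pp2)=2>1 -> COPY to pp4. 5 ppages; refcounts: pp0:2 pp1:1 pp2:1 pp3:1 pp4:1
Op 5: write(P1, v2, 192). refcount(pp4)=1 -> write in place. 5 ppages; refcounts: pp0:2 pp1:1 pp2:1 pp3:1 pp4:1
Op 6: write(P0, v2, 166). refcount(pp2)=1 -> write in place. 5 ppages; refcounts: pp0:2 pp1:1 pp2:1 pp3:1 pp4:1
Op 7: write(P0, v1, 165). refcount(pp1)=1 -> write in place. 5 ppages; refcounts: pp0:2 pp1:1 pp2:1 pp3:1 pp4:1
Op 8: write(P0, v1, 147). refcount(pp1)=1 -> write in place. 5 ppages; refcounts: pp0:2 pp1:1 pp2:1 pp3:1 pp4:1
P0: v0 -> pp0 = 39
P1: v0 -> pp0 = 39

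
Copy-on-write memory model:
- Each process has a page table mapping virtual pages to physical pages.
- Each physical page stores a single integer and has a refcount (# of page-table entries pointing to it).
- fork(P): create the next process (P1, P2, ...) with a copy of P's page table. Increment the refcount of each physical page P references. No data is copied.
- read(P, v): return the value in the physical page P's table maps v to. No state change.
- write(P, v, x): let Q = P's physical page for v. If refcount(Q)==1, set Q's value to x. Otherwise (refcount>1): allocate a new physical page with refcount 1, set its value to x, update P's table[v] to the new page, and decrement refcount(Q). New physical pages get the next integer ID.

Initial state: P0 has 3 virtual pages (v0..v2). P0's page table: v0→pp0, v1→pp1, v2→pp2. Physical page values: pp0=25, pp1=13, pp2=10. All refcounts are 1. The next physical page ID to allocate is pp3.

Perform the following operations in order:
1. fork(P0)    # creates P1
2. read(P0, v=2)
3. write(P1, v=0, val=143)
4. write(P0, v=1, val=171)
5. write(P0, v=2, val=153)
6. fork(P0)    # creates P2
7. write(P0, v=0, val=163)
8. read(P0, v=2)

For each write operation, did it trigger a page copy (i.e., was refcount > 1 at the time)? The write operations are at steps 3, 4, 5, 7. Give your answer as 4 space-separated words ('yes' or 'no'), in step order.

Op 1: fork(P0) -> P1. 3 ppages; refcounts: pp0:2 pp1:2 pp2:2
Op 2: read(P0, v2) -> 10. No state change.
Op 3: write(P1, v0, 143). refcount(pp0)=2>1 -> COPY to pp3. 4 ppages; refcounts: pp0:1 pp1:2 pp2:2 pp3:1
Op 4: write(P0, v1, 171). refcount(pp1)=2>1 -> COPY to pp4. 5 ppages; refcounts: pp0:1 pp1:1 pp2:2 pp3:1 pp4:1
Op 5: write(P0, v2, 153). refcount(pp2)=2>1 -> COPY to pp5. 6 ppages; refcounts: pp0:1 pp1:1 pp2:1 pp3:1 pp4:1 pp5:1
Op 6: fork(P0) -> P2. 6 ppages; refcounts: pp0:2 pp1:1 pp2:1 pp3:1 pp4:2 pp5:2
Op 7: write(P0, v0, 163). refcount(pp0)=2>1 -> COPY to pp6. 7 ppages; refcounts: pp0:1 pp1:1 pp2:1 pp3:1 pp4:2 pp5:2 pp6:1
Op 8: read(P0, v2) -> 153. No state change.

yes yes yes yes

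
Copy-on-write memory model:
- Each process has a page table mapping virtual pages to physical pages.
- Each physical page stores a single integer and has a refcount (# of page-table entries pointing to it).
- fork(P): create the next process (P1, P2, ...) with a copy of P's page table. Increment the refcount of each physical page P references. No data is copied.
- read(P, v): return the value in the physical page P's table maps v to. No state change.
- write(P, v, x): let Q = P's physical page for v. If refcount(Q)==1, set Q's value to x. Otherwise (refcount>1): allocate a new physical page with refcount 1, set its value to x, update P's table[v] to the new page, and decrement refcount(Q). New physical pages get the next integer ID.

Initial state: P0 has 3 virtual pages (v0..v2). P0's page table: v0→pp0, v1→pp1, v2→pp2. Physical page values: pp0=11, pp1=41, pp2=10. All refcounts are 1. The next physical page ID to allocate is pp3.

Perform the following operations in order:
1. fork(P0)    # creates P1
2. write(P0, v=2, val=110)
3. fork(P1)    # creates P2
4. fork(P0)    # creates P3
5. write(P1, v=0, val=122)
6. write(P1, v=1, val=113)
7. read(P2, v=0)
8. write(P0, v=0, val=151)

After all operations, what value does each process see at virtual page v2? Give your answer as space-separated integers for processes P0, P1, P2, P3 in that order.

Answer: 110 10 10 110

Derivation:
Op 1: fork(P0) -> P1. 3 ppages; refcounts: pp0:2 pp1:2 pp2:2
Op 2: write(P0, v2, 110). refcount(pp2)=2>1 -> COPY to pp3. 4 ppages; refcounts: pp0:2 pp1:2 pp2:1 pp3:1
Op 3: fork(P1) -> P2. 4 ppages; refcounts: pp0:3 pp1:3 pp2:2 pp3:1
Op 4: fork(P0) -> P3. 4 ppages; refcounts: pp0:4 pp1:4 pp2:2 pp3:2
Op 5: write(P1, v0, 122). refcount(pp0)=4>1 -> COPY to pp4. 5 ppages; refcounts: pp0:3 pp1:4 pp2:2 pp3:2 pp4:1
Op 6: write(P1, v1, 113). refcount(pp1)=4>1 -> COPY to pp5. 6 ppages; refcounts: pp0:3 pp1:3 pp2:2 pp3:2 pp4:1 pp5:1
Op 7: read(P2, v0) -> 11. No state change.
Op 8: write(P0, v0, 151). refcount(pp0)=3>1 -> COPY to pp6. 7 ppages; refcounts: pp0:2 pp1:3 pp2:2 pp3:2 pp4:1 pp5:1 pp6:1
P0: v2 -> pp3 = 110
P1: v2 -> pp2 = 10
P2: v2 -> pp2 = 10
P3: v2 -> pp3 = 110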